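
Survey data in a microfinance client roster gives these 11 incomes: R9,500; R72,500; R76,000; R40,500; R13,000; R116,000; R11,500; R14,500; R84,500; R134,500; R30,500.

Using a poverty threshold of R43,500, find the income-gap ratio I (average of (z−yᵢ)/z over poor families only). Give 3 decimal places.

Poor units: R9,500, R11,500, R13,000, R14,500, R30,500, R40,500 (q = 6 of N = 11).
Relative gaps: 0.7816, 0.7356, 0.7011, 0.6667, 0.2989, 0.0690; sum = 3.252874.
I averages over the q = 6 poor units only: 3.252874 / 6 = 0.542.

0.542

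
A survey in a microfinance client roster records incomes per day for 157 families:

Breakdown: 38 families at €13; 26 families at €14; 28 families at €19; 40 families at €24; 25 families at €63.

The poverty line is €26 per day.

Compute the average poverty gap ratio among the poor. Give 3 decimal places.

0.315

Poor units: 38×€13, 26×€14, 28×€19, 40×€24 (q = 132 of N = 157).
Shortfall ratios (z−y)/z: 0.5000 (×38), 0.4615 (×26), 0.2692 (×28), 0.0769 (×40); sum = 41.615385.
I averages over the q = 132 poor units only: 41.615385 / 132 = 0.315.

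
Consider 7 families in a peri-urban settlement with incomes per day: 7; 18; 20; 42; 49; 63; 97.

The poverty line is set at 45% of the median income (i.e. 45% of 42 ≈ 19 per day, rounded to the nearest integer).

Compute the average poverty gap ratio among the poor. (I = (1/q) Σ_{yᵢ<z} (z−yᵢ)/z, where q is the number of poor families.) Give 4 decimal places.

Below the line: 7, 18 (q = 2 of N = 7).
Shortfall ratios (z−y)/z: 0.6316, 0.0526; sum = 0.684211.
The income-gap ratio divides by q (the poor only): 0.684211 / 2 = 0.3421.

0.3421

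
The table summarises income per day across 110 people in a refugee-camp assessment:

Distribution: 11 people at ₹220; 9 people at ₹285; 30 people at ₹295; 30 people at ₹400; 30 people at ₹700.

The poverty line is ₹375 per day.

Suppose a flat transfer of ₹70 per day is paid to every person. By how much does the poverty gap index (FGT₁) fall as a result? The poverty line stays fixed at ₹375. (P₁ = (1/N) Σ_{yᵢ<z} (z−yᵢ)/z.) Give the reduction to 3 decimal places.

Before: below the line — 11×₹220, 9×₹285, 30×₹295; poverty gap index (FGT₁) = 0.11915.
After the ₹70 transfer: below the line — 11×₹290, 9×₹355, 30×₹365; poverty gap index (FGT₁) = 0.03430.
Reduction = 0.11915 − 0.03430 = 0.085.

0.085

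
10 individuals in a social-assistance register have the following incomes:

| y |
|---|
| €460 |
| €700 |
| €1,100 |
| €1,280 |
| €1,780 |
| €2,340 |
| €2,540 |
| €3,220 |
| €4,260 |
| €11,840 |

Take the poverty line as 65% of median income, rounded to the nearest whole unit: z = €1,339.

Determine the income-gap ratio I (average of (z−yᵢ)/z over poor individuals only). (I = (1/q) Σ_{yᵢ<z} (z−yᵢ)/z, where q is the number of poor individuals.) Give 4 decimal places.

Below the line: €460, €700, €1,100, €1,280 (q = 4 of N = 10).
Shortfall ratios (z−y)/z: 0.6565, 0.4772, 0.1785, 0.0441; sum = 1.356236.
I averages over the q = 4 poor units only: 1.356236 / 4 = 0.3391.

0.3391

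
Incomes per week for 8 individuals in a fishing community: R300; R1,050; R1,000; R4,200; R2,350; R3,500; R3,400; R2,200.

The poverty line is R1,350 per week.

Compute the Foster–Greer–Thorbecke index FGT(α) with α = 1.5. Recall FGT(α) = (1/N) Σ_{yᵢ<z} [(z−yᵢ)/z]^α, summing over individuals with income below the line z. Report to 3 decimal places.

Poor units: R300, R1,000, R1,050 (q = 3 of N = 8).
Relative gaps: (1350−300)/1350 = 0.7778; (1350−1000)/1350 = 0.2593; (1350−1050)/1350 = 0.2222.
Raised to α = 1.5: 0.68594; 0.13201; 0.10476.
Sum = 0.922700; FGT(1.5) = 0.922700 / 8 = 0.115.

0.115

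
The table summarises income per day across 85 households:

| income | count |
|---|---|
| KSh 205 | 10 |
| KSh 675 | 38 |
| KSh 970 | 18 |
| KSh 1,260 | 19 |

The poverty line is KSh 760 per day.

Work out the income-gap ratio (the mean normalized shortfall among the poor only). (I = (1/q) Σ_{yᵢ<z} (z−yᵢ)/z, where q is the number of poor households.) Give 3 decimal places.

Below z: 10×KSh 205, 38×KSh 675 (q = 48 of N = 85).
Shortfall ratios (z−y)/z: 0.7303 (×10), 0.1118 (×38); sum = 11.552632.
The income-gap ratio divides by q (the poor only): 11.552632 / 48 = 0.241.

0.241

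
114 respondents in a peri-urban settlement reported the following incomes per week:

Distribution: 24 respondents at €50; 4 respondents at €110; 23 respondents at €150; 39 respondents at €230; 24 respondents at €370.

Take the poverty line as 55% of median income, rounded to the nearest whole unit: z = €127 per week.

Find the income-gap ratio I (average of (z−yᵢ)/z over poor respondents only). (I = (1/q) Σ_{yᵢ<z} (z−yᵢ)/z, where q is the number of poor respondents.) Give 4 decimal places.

Below the line: 24×€50, 4×€110 (q = 28 of N = 114).
Relative gaps: 0.6063 (×24), 0.1339 (×4); sum = 15.086614.
I averages over the q = 28 poor units only: 15.086614 / 28 = 0.5388.

0.5388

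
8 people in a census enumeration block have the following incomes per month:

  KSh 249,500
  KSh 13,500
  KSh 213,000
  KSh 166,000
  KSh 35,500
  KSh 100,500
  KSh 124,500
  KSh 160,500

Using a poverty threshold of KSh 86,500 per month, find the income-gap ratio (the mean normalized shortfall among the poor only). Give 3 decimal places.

Poor units: KSh 13,500, KSh 35,500 (q = 2 of N = 8).
Shortfall ratios (z−y)/z: 0.8439, 0.5896; sum = 1.433526.
I averages over the q = 2 poor units only: 1.433526 / 2 = 0.717.

0.717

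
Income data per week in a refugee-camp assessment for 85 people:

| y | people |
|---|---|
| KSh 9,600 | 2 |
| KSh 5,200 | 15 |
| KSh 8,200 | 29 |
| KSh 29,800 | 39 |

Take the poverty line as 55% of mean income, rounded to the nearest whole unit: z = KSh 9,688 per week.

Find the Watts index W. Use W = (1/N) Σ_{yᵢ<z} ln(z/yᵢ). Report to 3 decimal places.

Incomes under z: 15×KSh 5,200, 29×KSh 8,200, 2×KSh 9,600 (q = 46 of N = 85).
Log shortfalls: ln(9688/5200) = 0.6222 (×15); ln(9688/8200) = 0.1668 (×29); ln(9688/9600) = 0.0091 (×2).
W = 14.187552 / 85 = 0.167.

0.167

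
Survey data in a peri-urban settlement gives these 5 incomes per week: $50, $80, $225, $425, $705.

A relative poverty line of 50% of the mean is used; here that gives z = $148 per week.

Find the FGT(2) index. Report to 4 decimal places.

Below z: $50, $80 (q = 2 of N = 5).
Shortfall ratios: (148−50)/148 = 0.6622; (148−80)/148 = 0.4595.
Squared: 0.4385; 0.2111.
Sum = 0.649562; P₂ = 0.649562 / 5 = 0.1299.

0.1299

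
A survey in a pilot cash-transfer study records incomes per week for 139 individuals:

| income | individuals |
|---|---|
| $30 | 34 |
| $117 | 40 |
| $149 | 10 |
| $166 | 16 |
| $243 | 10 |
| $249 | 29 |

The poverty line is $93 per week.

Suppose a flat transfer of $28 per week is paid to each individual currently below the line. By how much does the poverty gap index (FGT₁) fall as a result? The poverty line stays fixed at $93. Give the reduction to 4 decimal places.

0.0736

Before: below the line — 34×$30; poverty gap index (FGT₁) = 0.165700.
After the $28 transfer: below the line — 34×$58; poverty gap index (FGT₁) = 0.092055.
Reduction = 0.165700 − 0.092055 = 0.0736.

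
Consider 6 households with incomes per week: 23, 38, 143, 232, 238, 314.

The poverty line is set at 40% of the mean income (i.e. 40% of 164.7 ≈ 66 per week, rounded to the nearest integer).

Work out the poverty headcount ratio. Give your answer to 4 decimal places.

2 of the 6 households have income below 66.
H = 2/6 = 0.3333.

0.3333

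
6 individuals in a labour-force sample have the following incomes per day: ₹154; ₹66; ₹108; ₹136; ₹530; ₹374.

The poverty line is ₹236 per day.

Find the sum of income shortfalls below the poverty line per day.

₹480

Poor units: ₹66, ₹108, ₹136, ₹154 (q = 4 of N = 6).
Individual gaps: 236−66 = 170; 236−108 = 128; 236−136 = 100; 236−154 = 82.
Aggregate gap = ₹480.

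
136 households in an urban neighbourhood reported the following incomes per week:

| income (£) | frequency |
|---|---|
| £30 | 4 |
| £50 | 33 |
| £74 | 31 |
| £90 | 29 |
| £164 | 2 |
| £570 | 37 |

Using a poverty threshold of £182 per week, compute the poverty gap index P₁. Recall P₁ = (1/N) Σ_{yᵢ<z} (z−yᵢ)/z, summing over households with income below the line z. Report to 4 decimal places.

0.4451

Poor units: 4×£30, 33×£50, 31×£74, 29×£90, 2×£164 (q = 99 of N = 136).
Gap ratios (z−y)/z: (182−30)/182 = 0.8352 (×4); (182−50)/182 = 0.7253 (×33); (182−74)/182 = 0.5934 (×31); (182−90)/182 = 0.5055 (×29); (182−164)/182 = 0.0989 (×2).
Sum of shortfalls = 60.527473; P₁ averages over all N: 60.527473 / 136 = 0.4451.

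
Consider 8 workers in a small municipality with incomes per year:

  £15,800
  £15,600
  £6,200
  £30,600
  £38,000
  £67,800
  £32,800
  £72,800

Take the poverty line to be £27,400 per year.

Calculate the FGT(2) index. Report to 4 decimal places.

Below the line: £6,200, £15,600, £15,800 (q = 3 of N = 8).
Relative gaps: (27400−6200)/27400 = 0.7737; (27400−15600)/27400 = 0.4307; (27400−15800)/27400 = 0.4234.
Squared: 0.5986; 0.1855; 0.1792.
Sum = 0.963344; P₂ = 0.963344 / 8 = 0.1204.

0.1204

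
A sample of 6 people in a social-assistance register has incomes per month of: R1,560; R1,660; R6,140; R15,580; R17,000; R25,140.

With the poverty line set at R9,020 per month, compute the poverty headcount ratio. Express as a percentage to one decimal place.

50.0%

3 of the 6 people have income below R9,020.
H = 3/6 = 50.0%.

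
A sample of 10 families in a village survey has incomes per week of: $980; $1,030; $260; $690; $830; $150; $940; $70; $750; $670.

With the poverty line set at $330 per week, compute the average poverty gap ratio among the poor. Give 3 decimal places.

Incomes under z: $70, $150, $260 (q = 3 of N = 10).
Relative gaps: 0.7879, 0.5455, 0.2121; sum = 1.545455.
The income-gap ratio divides by q (the poor only): 1.545455 / 3 = 0.515.

0.515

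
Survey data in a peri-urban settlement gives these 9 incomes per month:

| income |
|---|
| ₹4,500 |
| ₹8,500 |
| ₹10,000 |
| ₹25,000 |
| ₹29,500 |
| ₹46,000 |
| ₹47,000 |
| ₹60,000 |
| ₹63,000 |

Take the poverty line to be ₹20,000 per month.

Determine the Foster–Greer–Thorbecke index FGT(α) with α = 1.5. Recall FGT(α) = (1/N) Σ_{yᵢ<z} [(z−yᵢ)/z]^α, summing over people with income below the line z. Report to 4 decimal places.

0.1635

Poor units: ₹4,500, ₹8,500, ₹10,000 (q = 3 of N = 9).
Shortfall ratios: (20000−4500)/20000 = 0.7750; (20000−8500)/20000 = 0.5750; (20000−10000)/20000 = 0.5000.
Raised to α = 1.5: 0.68226; 0.43602; 0.35355.
Sum = 1.471833; FGT(1.5) = 1.471833 / 9 = 0.1635.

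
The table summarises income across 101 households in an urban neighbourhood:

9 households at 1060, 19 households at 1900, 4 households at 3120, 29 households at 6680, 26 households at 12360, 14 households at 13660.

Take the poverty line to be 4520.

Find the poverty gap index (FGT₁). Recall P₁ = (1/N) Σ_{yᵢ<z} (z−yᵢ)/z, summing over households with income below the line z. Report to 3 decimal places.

Incomes under z: 9×1060, 19×1900, 4×3120 (q = 32 of N = 101).
Shortfall ratios: (4520−1060)/4520 = 0.7655 (×9); (4520−1900)/4520 = 0.5796 (×19); (4520−3120)/4520 = 0.3097 (×4).
Sum of shortfalls = 19.141593; P₁ averages over all N: 19.141593 / 101 = 0.190.

0.190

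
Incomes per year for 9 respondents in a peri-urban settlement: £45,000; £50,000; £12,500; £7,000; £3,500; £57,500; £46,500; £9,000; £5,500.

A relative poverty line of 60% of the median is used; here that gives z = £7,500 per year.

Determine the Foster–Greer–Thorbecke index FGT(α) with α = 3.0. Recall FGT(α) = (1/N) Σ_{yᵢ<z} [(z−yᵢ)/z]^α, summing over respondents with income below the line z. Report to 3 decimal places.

0.019

Poor units: £3,500, £5,500, £7,000 (q = 3 of N = 9).
Shortfall ratios: (7500−3500)/7500 = 0.5333; (7500−5500)/7500 = 0.2667; (7500−7000)/7500 = 0.0667.
Raised to α = 3.0: 0.15170; 0.01896; 0.00030.
Sum = 0.170963; FGT(3.0) = 0.170963 / 9 = 0.019.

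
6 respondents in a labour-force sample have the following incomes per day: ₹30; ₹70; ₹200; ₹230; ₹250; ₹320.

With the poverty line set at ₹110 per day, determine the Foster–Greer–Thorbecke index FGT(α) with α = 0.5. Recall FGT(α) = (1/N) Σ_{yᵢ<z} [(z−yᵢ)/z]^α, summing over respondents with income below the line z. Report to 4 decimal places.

0.2426

Below the line: ₹30, ₹70 (q = 2 of N = 6).
Shortfall ratios: (110−30)/110 = 0.7273; (110−70)/110 = 0.3636.
Raised to α = 0.5: 0.85280; 0.60302.
Sum = 1.455826; FGT(0.5) = 1.455826 / 6 = 0.2426.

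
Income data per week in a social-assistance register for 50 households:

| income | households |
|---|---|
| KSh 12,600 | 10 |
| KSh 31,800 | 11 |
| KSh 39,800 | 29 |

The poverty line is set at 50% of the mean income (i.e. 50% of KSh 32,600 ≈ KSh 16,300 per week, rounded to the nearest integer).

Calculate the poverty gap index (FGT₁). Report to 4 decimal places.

Incomes under z: 10×KSh 12,600 (q = 10 of N = 50).
Gap ratios (z−y)/z: (16300−12600)/16300 = 0.2270 (×10).
Σ = 2.269939. Dividing by the full population N = 50 gives P₁ = 0.0454.

0.0454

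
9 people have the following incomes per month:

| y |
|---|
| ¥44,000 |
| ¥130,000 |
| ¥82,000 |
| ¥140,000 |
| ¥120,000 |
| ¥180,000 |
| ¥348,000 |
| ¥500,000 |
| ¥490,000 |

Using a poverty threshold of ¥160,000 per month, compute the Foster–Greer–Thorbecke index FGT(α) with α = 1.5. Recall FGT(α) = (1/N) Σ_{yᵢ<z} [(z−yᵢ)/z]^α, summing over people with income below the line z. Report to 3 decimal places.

0.134

Incomes under z: ¥44,000, ¥82,000, ¥120,000, ¥130,000, ¥140,000 (q = 5 of N = 9).
Relative gaps: (160000−44000)/160000 = 0.7250; (160000−82000)/160000 = 0.4875; (160000−120000)/160000 = 0.2500; (160000−130000)/160000 = 0.1875; (160000−140000)/160000 = 0.1250.
Raised to α = 1.5: 0.61732; 0.34038; 0.12500; 0.08119; 0.04419.
Sum = 1.208078; FGT(1.5) = 1.208078 / 9 = 0.134.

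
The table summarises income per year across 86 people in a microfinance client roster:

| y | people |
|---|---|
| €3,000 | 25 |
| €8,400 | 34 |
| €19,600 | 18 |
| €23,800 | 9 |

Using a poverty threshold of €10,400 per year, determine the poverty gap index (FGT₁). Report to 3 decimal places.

0.283

Below the line: 25×€3,000, 34×€8,400 (q = 59 of N = 86).
Gap ratios (z−y)/z: (10400−3000)/10400 = 0.7115 (×25); (10400−8400)/10400 = 0.1923 (×34).
Σ = 24.326923. Dividing by the full population N = 86 gives P₁ = 0.283.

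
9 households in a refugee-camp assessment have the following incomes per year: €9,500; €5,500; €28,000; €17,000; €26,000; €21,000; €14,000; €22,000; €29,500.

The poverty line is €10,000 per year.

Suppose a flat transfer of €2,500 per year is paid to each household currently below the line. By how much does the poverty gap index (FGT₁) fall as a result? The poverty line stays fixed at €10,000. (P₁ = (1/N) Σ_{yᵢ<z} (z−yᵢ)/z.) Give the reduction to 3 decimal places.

Before: below the line — €5,500, €9,500; poverty gap index (FGT₁) = 0.05556.
After the €2,500 transfer: below the line — €8,000; poverty gap index (FGT₁) = 0.02222.
Reduction = 0.05556 − 0.02222 = 0.033.

0.033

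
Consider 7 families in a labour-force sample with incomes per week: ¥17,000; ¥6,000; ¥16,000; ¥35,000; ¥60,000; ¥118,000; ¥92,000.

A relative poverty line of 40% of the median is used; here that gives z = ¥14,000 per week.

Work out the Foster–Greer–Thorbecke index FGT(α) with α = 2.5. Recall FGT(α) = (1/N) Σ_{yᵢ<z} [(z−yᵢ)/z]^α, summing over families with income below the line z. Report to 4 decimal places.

0.0353

Poor units: ¥6,000 (q = 1 of N = 7).
Shortfall ratios: (14000−6000)/14000 = 0.5714.
Raised to α = 2.5: 0.24683.
Sum = 0.246834; FGT(2.5) = 0.246834 / 7 = 0.0353.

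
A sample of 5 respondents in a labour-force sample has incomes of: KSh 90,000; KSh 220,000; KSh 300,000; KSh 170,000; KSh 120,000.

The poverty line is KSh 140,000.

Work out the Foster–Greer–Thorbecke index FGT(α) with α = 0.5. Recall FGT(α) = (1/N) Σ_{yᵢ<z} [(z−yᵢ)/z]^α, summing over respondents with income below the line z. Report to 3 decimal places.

Below the line: KSh 90,000, KSh 120,000 (q = 2 of N = 5).
Gap ratios (z−y)/z: (140000−90000)/140000 = 0.3571; (140000−120000)/140000 = 0.1429.
Raised to α = 0.5: 0.59761; 0.37796.
Sum = 0.975579; FGT(0.5) = 0.975579 / 5 = 0.195.

0.195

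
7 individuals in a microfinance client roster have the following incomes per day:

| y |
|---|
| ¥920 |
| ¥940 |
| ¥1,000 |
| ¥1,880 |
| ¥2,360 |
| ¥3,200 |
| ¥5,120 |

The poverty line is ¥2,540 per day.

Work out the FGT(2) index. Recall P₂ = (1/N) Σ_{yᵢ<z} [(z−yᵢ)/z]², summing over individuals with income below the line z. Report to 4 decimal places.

Incomes under z: ¥920, ¥940, ¥1,000, ¥1,880, ¥2,360 (q = 5 of N = 7).
Normalized shortfalls: (2540−920)/2540 = 0.6378; (2540−940)/2540 = 0.6299; (2540−1000)/2540 = 0.6063; (2540−1880)/2540 = 0.2598; (2540−2360)/2540 = 0.0709.
Squared: 0.4068; 0.3968; 0.3676; 0.0675; 0.0050.
Sum = 1.243722; P₂ = 1.243722 / 7 = 0.1777.

0.1777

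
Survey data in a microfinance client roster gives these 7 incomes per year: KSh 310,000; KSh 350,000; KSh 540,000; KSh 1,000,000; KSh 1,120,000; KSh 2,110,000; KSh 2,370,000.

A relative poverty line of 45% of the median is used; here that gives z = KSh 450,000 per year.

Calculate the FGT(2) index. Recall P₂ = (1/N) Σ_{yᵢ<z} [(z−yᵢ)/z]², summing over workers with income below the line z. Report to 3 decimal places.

Below the line: KSh 310,000, KSh 350,000 (q = 2 of N = 7).
Relative gaps: (450000−310000)/450000 = 0.3111; (450000−350000)/450000 = 0.2222.
Squared: 0.0968; 0.0494.
Sum = 0.146173; P₂ = 0.146173 / 7 = 0.021.

0.021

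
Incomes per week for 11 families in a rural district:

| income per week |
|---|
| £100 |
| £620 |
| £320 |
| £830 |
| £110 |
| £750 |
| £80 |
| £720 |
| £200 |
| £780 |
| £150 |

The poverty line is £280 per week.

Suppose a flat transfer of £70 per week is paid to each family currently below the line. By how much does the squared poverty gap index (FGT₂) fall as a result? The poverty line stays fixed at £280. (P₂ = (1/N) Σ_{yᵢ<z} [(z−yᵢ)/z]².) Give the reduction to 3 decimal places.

0.095

Before: below the line — £80, £100, £110, £150, £200; squared poverty gap index (FGT₂) = 0.14448.
After the £70 transfer: below the line — £150, £170, £180, £220, £270; squared poverty gap index (FGT₂) = 0.04951.
Reduction = 0.14448 − 0.04951 = 0.095.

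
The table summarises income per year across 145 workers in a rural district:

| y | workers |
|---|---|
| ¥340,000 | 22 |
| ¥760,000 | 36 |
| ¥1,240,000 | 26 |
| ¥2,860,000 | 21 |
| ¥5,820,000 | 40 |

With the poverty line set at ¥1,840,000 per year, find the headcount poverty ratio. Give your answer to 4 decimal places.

0.5793

84 of the 145 workers have income below ¥1,840,000.
H = 84/145 = 0.5793.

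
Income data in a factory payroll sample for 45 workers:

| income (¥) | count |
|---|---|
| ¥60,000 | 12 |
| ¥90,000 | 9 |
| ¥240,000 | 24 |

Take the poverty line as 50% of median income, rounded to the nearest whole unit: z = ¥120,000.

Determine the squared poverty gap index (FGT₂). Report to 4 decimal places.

0.0792

Incomes under z: 12×¥60,000, 9×¥90,000 (q = 21 of N = 45).
Gap ratios (z−y)/z: (120000−60000)/120000 = 0.5000 (×12); (120000−90000)/120000 = 0.2500 (×9).
Squared: 0.2500 (×12); 0.0625 (×9).
Sum = 3.562500; P₂ = 3.562500 / 45 = 0.0792.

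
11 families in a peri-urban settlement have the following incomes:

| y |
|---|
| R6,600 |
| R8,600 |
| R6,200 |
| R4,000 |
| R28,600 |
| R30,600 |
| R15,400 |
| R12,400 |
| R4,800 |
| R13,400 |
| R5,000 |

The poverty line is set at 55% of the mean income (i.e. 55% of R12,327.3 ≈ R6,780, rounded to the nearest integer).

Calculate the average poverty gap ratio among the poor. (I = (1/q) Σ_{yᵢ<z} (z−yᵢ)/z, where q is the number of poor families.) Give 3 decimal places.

Below z: R4,000, R4,800, R5,000, R6,200, R6,600 (q = 5 of N = 11).
Shortfall ratios (z−y)/z: 0.4100, 0.2920, 0.2625, 0.0855, 0.0265; sum = 1.076696.
The income-gap ratio divides by q (the poor only): 1.076696 / 5 = 0.215.

0.215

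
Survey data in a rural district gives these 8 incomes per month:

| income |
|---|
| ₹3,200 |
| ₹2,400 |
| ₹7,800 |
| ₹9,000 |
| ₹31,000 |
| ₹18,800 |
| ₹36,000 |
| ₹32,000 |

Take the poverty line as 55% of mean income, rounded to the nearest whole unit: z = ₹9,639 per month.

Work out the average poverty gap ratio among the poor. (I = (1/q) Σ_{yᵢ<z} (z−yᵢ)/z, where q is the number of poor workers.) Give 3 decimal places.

0.419

Below z: ₹2,400, ₹3,200, ₹7,800, ₹9,000 (q = 4 of N = 8).
Relative gaps: 0.7510, 0.6680, 0.1908, 0.0663; sum = 1.676107.
The income-gap ratio divides by q (the poor only): 1.676107 / 4 = 0.419.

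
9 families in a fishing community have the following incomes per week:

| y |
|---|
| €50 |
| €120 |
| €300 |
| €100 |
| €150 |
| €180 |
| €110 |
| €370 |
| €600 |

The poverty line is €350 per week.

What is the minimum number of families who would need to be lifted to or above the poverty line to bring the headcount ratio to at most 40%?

4

7 of the 9 families are poor, so H = 7/9 = 0.778.
A headcount ratio of at most 40% allows at most ⌊0.40 × 9⌋ = 3 poor families.
So at least 7 − 3 = 4 must be lifted.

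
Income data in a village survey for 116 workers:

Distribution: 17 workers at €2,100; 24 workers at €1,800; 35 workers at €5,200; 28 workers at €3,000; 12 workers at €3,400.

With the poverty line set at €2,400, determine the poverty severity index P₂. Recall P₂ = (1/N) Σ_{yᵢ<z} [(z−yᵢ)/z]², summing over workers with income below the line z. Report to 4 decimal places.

Poor units: 24×€1,800, 17×€2,100 (q = 41 of N = 116).
Normalized shortfalls: (2400−1800)/2400 = 0.2500 (×24); (2400−2100)/2400 = 0.1250 (×17).
Squared: 0.0625 (×24); 0.0156 (×17).
Sum = 1.765625; P₂ = 1.765625 / 116 = 0.0152.

0.0152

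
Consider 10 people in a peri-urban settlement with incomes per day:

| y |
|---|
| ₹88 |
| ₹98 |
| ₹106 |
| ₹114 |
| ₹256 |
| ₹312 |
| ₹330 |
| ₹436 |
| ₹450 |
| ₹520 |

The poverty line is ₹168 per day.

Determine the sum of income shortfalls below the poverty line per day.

Below z: ₹88, ₹98, ₹106, ₹114 (q = 4 of N = 10).
Individual gaps: 168−88 = 80; 168−98 = 70; 168−106 = 62; 168−114 = 54.
Aggregate gap = ₹266.

₹266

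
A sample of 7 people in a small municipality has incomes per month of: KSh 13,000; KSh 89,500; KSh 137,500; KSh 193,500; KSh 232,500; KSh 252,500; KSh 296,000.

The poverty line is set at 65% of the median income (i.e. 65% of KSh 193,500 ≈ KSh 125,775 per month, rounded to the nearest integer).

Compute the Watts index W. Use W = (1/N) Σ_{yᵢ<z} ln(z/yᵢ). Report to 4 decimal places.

0.3728

Incomes under z: KSh 13,000, KSh 89,500 (q = 2 of N = 7).
ln(z/y) terms: ln(125775/13000) = 2.2695; ln(125775/89500) = 0.3403.
W = 2.609801 / 7 = 0.3728.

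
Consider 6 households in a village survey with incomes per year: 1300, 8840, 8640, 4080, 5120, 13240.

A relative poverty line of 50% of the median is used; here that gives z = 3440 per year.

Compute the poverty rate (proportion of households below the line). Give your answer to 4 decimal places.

0.1667

1 of the 6 households have income below 3440.
H = 1/6 = 0.1667.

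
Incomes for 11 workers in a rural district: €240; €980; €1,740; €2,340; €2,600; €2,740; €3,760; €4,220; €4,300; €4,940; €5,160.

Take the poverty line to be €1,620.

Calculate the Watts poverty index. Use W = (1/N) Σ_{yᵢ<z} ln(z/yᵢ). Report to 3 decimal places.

Poor units: €240, €980 (q = 2 of N = 11).
Log shortfalls: ln(1620/240) = 1.9095; ln(1620/980) = 0.5026.
W = 2.412171 / 11 = 0.219.

0.219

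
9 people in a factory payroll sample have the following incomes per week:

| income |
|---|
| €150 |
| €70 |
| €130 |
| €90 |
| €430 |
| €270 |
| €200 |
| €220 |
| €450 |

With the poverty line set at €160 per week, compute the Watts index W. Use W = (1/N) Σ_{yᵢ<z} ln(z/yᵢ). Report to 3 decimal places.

0.186

Below the line: €70, €90, €130, €150 (q = 4 of N = 9).
Log gaps: ln(160/70) = 0.8267; ln(160/90) = 0.5754; ln(160/130) = 0.2076; ln(160/150) = 0.0645.
W = 1.674221 / 9 = 0.186.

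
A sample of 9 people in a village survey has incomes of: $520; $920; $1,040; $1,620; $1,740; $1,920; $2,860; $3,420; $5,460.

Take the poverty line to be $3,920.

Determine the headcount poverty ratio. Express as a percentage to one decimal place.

8 of the 9 people have income below $3,920.
H = 8/9 = 88.9%.

88.9%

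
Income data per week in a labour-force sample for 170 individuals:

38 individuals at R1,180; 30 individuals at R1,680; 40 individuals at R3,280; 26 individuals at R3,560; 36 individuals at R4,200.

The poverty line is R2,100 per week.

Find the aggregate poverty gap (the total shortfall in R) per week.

R47,560

Below z: 38×R1,180, 30×R1,680 (q = 68 of N = 170).
Individual gaps: 38×(2100−1180) = 34960; 30×(2100−1680) = 12600.
Aggregate gap = R47,560.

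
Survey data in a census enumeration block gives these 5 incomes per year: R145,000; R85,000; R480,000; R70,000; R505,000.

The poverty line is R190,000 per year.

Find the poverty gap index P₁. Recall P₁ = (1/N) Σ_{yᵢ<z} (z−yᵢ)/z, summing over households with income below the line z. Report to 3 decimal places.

0.284

Poor units: R70,000, R85,000, R145,000 (q = 3 of N = 5).
Normalized shortfalls: (190000−70000)/190000 = 0.6316; (190000−85000)/190000 = 0.5526; (190000−145000)/190000 = 0.2368.
Sum of shortfalls = 1.421053; P₁ averages over all N: 1.421053 / 5 = 0.284.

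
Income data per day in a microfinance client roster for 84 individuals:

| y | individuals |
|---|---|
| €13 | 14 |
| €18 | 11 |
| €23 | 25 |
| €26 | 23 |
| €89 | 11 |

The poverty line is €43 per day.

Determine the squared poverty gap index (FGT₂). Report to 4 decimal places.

Below the line: 14×€13, 11×€18, 25×€23, 23×€26 (q = 73 of N = 84).
Relative gaps: (43−13)/43 = 0.6977 (×14); (43−18)/43 = 0.5814 (×11); (43−23)/43 = 0.4651 (×25); (43−26)/43 = 0.3953 (×23).
Squared: 0.4867 (×14); 0.3380 (×11); 0.2163 (×25); 0.1563 (×23).
Sum = 19.535965; P₂ = 19.535965 / 84 = 0.2326.

0.2326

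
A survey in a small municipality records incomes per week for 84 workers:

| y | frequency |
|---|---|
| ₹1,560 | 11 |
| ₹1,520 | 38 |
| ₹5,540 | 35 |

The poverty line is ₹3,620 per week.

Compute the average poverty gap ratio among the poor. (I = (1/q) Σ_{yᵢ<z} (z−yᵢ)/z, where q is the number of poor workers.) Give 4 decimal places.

0.5776

Below the line: 38×₹1,520, 11×₹1,560 (q = 49 of N = 84).
Relative gaps: 0.5801 (×38), 0.5691 (×11); sum = 28.303867.
The income-gap ratio divides by q (the poor only): 28.303867 / 49 = 0.5776.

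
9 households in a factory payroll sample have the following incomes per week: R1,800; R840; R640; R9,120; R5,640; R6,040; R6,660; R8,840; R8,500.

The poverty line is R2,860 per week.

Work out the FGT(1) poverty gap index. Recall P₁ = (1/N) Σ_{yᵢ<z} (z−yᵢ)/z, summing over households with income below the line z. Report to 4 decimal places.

Below z: R640, R840, R1,800 (q = 3 of N = 9).
Relative gaps: (2860−640)/2860 = 0.7762; (2860−840)/2860 = 0.7063; (2860−1800)/2860 = 0.3706.
Σ = 1.853147. Dividing by the full population N = 9 gives P₁ = 0.2059.

0.2059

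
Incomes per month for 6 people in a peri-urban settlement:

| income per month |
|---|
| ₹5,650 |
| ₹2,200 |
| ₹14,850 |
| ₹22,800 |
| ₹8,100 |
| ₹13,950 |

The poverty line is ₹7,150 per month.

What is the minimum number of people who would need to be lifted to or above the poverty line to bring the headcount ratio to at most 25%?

1

2 of the 6 people are poor, so H = 2/6 = 0.333.
A headcount ratio of at most 25% allows at most ⌊0.25 × 6⌋ = 1 poor people.
So at least 2 − 1 = 1 must be lifted.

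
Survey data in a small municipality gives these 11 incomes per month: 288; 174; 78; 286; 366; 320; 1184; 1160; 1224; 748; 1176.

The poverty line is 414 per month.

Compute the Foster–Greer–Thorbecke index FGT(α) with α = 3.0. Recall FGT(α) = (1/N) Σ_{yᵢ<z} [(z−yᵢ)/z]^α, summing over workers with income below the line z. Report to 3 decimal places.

0.073

Below z: 78, 174, 286, 288, 320, 366 (q = 6 of N = 11).
Relative gaps: (414−78)/414 = 0.8116; (414−174)/414 = 0.5797; (414−286)/414 = 0.3092; (414−288)/414 = 0.3043; (414−320)/414 = 0.2271; (414−366)/414 = 0.1159.
Raised to α = 3.0: 0.53459; 0.19482; 0.02955; 0.02819; 0.01171; 0.00156.
Sum = 0.800414; FGT(3.0) = 0.800414 / 11 = 0.073.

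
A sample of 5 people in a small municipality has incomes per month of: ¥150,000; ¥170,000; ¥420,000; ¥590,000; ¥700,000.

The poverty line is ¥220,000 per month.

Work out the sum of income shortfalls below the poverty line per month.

¥120,000

Below z: ¥150,000, ¥170,000 (q = 2 of N = 5).
Individual gaps: 220000−150000 = 70000; 220000−170000 = 50000.
Aggregate gap = ¥120,000.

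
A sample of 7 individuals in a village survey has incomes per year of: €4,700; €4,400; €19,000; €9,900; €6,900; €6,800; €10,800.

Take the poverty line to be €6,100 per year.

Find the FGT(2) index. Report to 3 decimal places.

Below the line: €4,400, €4,700 (q = 2 of N = 7).
Shortfall ratios: (6100−4400)/6100 = 0.2787; (6100−4700)/6100 = 0.2295.
Squared: 0.0777; 0.0527.
Sum = 0.130341; P₂ = 0.130341 / 7 = 0.019.

0.019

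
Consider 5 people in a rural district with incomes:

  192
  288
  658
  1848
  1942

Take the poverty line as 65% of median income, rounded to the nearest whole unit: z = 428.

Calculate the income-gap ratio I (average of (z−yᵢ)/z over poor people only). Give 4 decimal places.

0.4393

Below z: 192, 288 (q = 2 of N = 5).
Relative gaps: 0.5514, 0.3271; sum = 0.878505.
The income-gap ratio divides by q (the poor only): 0.878505 / 2 = 0.4393.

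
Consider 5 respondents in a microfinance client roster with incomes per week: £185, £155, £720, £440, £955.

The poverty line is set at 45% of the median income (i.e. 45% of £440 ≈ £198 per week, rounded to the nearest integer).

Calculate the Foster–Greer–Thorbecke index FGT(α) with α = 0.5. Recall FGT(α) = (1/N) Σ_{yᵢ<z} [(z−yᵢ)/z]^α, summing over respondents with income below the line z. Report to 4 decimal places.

Below z: £155, £185 (q = 2 of N = 5).
Relative gaps: (198−155)/198 = 0.2172; (198−185)/198 = 0.0657.
Raised to α = 0.5: 0.46602; 0.25624.
Sum = 0.722252; FGT(0.5) = 0.722252 / 5 = 0.1445.

0.1445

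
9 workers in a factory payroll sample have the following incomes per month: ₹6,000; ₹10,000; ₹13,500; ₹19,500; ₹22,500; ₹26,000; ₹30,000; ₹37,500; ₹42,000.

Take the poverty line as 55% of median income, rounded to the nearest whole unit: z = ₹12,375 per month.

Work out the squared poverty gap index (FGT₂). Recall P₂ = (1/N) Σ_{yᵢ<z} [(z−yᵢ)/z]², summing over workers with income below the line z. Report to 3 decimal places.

Below the line: ₹6,000, ₹10,000 (q = 2 of N = 9).
Shortfall ratios: (12375−6000)/12375 = 0.5152; (12375−10000)/12375 = 0.1919.
Squared: 0.2654; 0.0368.
Sum = 0.302214; P₂ = 0.302214 / 9 = 0.034.

0.034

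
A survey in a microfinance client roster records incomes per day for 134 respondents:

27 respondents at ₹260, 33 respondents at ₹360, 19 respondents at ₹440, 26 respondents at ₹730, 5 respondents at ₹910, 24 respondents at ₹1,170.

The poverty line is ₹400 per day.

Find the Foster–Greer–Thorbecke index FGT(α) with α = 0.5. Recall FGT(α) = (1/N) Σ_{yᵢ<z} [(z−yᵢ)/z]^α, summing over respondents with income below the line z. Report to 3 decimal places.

0.197

Below the line: 27×₹260, 33×₹360 (q = 60 of N = 134).
Normalized shortfalls: (400−260)/400 = 0.3500 (×27); (400−360)/400 = 0.1000 (×33).
Raised to α = 0.5: 0.59161 (×27); 0.31623 (×33).
Sum = 26.408932; FGT(0.5) = 26.408932 / 134 = 0.197.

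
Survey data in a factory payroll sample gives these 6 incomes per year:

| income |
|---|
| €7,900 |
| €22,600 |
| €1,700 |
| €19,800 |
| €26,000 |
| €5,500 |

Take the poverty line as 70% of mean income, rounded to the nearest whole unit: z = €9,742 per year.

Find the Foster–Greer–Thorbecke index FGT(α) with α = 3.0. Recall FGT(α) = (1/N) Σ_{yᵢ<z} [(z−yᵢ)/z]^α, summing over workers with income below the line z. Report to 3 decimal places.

Poor units: €1,700, €5,500, €7,900 (q = 3 of N = 6).
Gap ratios (z−y)/z: (9742−1700)/9742 = 0.8255; (9742−5500)/9742 = 0.4354; (9742−7900)/9742 = 0.1891.
Raised to α = 3.0: 0.56253; 0.08256; 0.00676.
Sum = 0.651852; FGT(3.0) = 0.651852 / 6 = 0.109.

0.109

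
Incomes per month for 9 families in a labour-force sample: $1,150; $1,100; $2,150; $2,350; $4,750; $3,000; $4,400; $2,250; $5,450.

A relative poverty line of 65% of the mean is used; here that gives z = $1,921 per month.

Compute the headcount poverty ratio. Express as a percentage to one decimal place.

2 of the 9 families have income below $1,921.
H = 2/9 = 22.2%.

22.2%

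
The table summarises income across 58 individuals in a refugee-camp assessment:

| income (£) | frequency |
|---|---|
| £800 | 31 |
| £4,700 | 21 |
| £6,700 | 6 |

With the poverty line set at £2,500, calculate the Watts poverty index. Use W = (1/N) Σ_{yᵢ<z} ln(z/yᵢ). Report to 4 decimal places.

Incomes under z: 31×£800 (q = 31 of N = 58).
ln(z/y) terms: ln(2500/800) = 1.1394 (×31).
W = 35.322463 / 58 = 0.6090.

0.6090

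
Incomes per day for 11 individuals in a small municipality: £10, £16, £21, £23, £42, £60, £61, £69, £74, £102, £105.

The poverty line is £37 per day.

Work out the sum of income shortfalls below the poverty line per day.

Below z: £10, £16, £21, £23 (q = 4 of N = 11).
Individual gaps: 37−10 = 27; 37−16 = 21; 37−21 = 16; 37−23 = 14.
Aggregate gap = £78.

£78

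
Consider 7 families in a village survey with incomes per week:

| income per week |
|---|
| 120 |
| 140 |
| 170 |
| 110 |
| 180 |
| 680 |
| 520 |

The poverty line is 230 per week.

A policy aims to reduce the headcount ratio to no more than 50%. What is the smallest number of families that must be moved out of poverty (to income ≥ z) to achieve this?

2

5 of the 7 families are poor, so H = 5/7 = 0.714.
A headcount ratio of at most 50% allows at most ⌊0.50 × 7⌋ = 3 poor families.
So at least 5 − 3 = 2 must be lifted.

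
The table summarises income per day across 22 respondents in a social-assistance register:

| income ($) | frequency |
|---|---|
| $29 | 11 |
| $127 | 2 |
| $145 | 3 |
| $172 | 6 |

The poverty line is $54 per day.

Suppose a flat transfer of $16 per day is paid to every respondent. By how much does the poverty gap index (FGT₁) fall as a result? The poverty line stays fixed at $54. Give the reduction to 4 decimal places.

0.1481

Before: below the line — 11×$29; poverty gap index (FGT₁) = 0.231481.
After the $16 transfer: below the line — 11×$45; poverty gap index (FGT₁) = 0.083333.
Reduction = 0.231481 − 0.083333 = 0.1481.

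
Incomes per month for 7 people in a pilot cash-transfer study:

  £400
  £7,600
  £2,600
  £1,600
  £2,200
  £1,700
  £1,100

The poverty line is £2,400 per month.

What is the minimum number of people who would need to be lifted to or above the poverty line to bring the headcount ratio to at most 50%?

2

5 of the 7 people are poor, so H = 5/7 = 0.714.
A headcount ratio of at most 50% allows at most ⌊0.50 × 7⌋ = 3 poor people.
So at least 5 − 3 = 2 must be lifted.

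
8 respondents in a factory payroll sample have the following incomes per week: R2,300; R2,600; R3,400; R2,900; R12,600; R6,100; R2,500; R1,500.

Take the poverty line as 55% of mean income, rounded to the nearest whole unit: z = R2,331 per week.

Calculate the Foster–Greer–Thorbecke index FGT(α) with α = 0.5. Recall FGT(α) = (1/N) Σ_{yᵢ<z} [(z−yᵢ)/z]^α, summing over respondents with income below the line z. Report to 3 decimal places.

0.089

Below the line: R1,500, R2,300 (q = 2 of N = 8).
Relative gaps: (2331−1500)/2331 = 0.3565; (2331−2300)/2331 = 0.0133.
Raised to α = 0.5: 0.59708; 0.11532.
Sum = 0.712397; FGT(0.5) = 0.712397 / 8 = 0.089.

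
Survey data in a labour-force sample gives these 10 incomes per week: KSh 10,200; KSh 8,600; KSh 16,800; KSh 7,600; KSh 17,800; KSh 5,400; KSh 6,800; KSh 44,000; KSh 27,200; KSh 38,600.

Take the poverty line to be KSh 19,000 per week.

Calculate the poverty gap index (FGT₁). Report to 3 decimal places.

0.315

Below z: KSh 5,400, KSh 6,800, KSh 7,600, KSh 8,600, KSh 10,200, KSh 16,800, KSh 17,800 (q = 7 of N = 10).
Normalized shortfalls: (19000−5400)/19000 = 0.7158; (19000−6800)/19000 = 0.6421; (19000−7600)/19000 = 0.6000; (19000−8600)/19000 = 0.5474; (19000−10200)/19000 = 0.4632; (19000−16800)/19000 = 0.1158; (19000−17800)/19000 = 0.0632.
Sum of shortfalls = 3.147368; P₁ averages over all N: 3.147368 / 10 = 0.315.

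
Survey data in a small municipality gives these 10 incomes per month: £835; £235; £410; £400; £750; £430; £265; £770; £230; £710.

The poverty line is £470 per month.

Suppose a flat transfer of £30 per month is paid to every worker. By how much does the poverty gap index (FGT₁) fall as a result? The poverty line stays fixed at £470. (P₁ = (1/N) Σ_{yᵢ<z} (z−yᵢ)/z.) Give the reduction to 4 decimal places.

Before: below the line — £230, £235, £265, £400, £410, £430; poverty gap index (FGT₁) = 0.180851.
After the £30 transfer: below the line — £260, £265, £295, £430, £440, £460; poverty gap index (FGT₁) = 0.142553.
Reduction = 0.180851 − 0.142553 = 0.0383.

0.0383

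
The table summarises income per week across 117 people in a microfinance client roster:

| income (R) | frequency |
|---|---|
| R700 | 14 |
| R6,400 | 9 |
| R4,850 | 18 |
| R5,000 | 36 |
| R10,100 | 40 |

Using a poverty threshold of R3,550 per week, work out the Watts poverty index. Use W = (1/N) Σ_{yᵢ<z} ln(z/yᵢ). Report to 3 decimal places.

Poor units: 14×R700 (q = 14 of N = 117).
ln(z/y) terms: ln(3550/700) = 1.6236 (×14).
W = 22.730716 / 117 = 0.194.

0.194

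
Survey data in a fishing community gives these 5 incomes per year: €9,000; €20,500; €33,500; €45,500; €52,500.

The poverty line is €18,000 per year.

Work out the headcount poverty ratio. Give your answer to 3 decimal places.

1 of the 5 workers have income below €18,000.
H = 1/5 = 0.200.

0.200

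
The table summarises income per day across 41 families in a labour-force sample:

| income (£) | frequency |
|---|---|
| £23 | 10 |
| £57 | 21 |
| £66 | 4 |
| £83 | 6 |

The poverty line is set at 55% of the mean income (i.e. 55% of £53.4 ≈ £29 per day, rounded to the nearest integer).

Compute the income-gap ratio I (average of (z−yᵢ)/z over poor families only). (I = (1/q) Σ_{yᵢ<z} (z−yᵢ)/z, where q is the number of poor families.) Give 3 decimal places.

0.207

Poor units: 10×£23 (q = 10 of N = 41).
Shortfall ratios (z−y)/z: 0.2069 (×10); sum = 2.068966.
The income-gap ratio divides by q (the poor only): 2.068966 / 10 = 0.207.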